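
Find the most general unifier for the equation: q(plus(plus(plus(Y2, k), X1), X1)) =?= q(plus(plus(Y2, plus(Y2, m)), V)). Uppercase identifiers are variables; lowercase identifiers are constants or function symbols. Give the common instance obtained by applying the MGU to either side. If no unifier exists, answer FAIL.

Decompose q/1: plus(plus(plus(Y2, k), X1), X1) =?= plus(plus(Y2, plus(Y2, m)), V).
Decompose plus/2: plus(plus(Y2, k), X1) =?= plus(Y2, plus(Y2, m)),  X1 =?= V.
Decompose plus/2: plus(Y2, k) =?= Y2,  X1 =?= plus(Y2, m).
Occurs check fails: Y2 occurs in plus(Y2, k); the equation Y2 =?= plus(Y2, k) has no finite solution.

FAIL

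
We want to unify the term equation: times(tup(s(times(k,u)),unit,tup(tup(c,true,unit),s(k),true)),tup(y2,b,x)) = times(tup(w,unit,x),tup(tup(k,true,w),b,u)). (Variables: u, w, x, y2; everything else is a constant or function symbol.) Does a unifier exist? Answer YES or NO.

Decompose times/2: tup(s(times(k,u)),unit,tup(tup(c,true,unit),s(k),true)) = tup(w,unit,x),  tup(y2,b,x) = tup(tup(k,true,w),b,u).
Decompose tup/3: s(times(k,u)) = w,  unit = unit,  tup(tup(c,true,unit),s(k),true) = x.
Bind w := s(times(k,u)); substituting into the one remaining equation that mentions w gives: tup(y2,b,x) = tup(tup(k,true,s(times(k,u))),b,u).
Delete trivial equation unit = unit.
Bind x := tup(tup(c,true,unit),s(k),true); substituting into the remaining equation gives: tup(y2,b,tup(tup(c,true,unit),s(k),true)) = tup(tup(k,true,s(times(k,u))),b,u).
Decompose tup/3: y2 = tup(k,true,s(times(k,u))),  b = b,  tup(tup(c,true,unit),s(k),true) = u.
Bind y2 := tup(k,true,s(times(k,u))); no other remaining equation mentions y2.
Delete trivial equation b = b.
Bind u := tup(tup(c,true,unit),s(k),true). Substituting into the earlier bindings gives w := s(times(k,tup(tup(c,true,unit),s(k),true))), y2 := tup(k,true,s(times(k,tup(tup(c,true,unit),s(k),true)))).
No equations remain and no clash or occurs-check failure arose, so a unifier exists.

YES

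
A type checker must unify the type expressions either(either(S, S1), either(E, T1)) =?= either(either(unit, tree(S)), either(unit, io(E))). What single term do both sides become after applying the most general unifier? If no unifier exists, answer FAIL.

either(either(unit, tree(unit)), either(unit, io(unit)))

Decompose either/2: either(S, S1) =?= either(unit, tree(S)),  either(E, T1) =?= either(unit, io(E)).
Decompose either/2: S =?= unit,  S1 =?= tree(S).
Bind S := unit; substituting into the one remaining equation that mentions S gives: S1 =?= tree(unit).
Bind S1 := tree(unit); no other remaining equation mentions S1.
Decompose either/2: E =?= unit,  T1 =?= io(E).
Bind E := unit; substituting into the remaining equation gives: T1 =?= io(unit).
Bind T1 := io(unit).
Applying the MGU to either side gives either(either(unit, tree(unit)), either(unit, io(unit))).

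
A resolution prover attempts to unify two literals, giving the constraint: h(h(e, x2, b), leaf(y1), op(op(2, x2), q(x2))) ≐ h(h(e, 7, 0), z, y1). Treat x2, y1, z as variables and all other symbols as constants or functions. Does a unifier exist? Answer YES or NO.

Decompose h/3: h(e, x2, b) ≐ h(e, 7, 0),  leaf(y1) ≐ z,  op(op(2, x2), q(x2)) ≐ y1.
Decompose h/3: e ≐ e,  x2 ≐ 7,  b ≐ 0.
Delete trivial equation e ≐ e.
Bind x2 := 7; substituting into the one remaining equation that mentions x2 gives: op(op(2, 7), q(7)) ≐ y1.
Clash: constants b and 0 differ; no unifier exists.

NO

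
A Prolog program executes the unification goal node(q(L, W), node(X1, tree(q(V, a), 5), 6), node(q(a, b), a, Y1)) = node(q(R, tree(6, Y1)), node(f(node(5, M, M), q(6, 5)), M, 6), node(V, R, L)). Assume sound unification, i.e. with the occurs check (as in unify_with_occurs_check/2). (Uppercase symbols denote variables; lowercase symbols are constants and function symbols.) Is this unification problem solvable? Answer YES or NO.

Decompose node/3: q(L, W) = q(R, tree(6, Y1)),  node(X1, tree(q(V, a), 5), 6) = node(f(node(5, M, M), q(6, 5)), M, 6),  node(q(a, b), a, Y1) = node(V, R, L).
Decompose q/2: L = R,  W = tree(6, Y1).
Bind L := R; substituting into the one remaining equation that mentions L gives: node(q(a, b), a, Y1) = node(V, R, R).
Bind W := tree(6, Y1); no other remaining equation mentions W.
Decompose node/3: X1 = f(node(5, M, M), q(6, 5)),  tree(q(V, a), 5) = M,  6 = 6.
Bind X1 := f(node(5, M, M), q(6, 5)); no other remaining equation mentions X1.
Bind M := tree(q(V, a), 5); no other remaining equation mentions M. Substituting into the earlier binding gives X1 := f(node(5, tree(q(V, a), 5), tree(q(V, a), 5)), q(6, 5)).
Delete trivial equation 6 = 6.
Decompose node/3: q(a, b) = V,  a = R,  Y1 = R.
Bind V := q(a, b); no other remaining equation mentions V. Substituting into the earlier bindings gives X1 := f(node(5, tree(q(q(a, b), a), 5), tree(q(q(a, b), a), 5)), q(6, 5)), M := tree(q(q(a, b), a), 5).
Bind R := a; substituting into the remaining equation gives: Y1 = a. Substituting into the earlier binding gives L := a.
Bind Y1 := a. Substituting into the earlier binding gives W := tree(6, a).
No equations remain and no clash or occurs-check failure arose, so a unifier exists.

YES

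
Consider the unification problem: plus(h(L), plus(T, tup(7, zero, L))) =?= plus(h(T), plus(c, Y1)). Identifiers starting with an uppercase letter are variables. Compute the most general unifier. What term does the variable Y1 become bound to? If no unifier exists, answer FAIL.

Decompose plus/2: h(L) =?= h(T),  plus(T, tup(7, zero, L)) =?= plus(c, Y1).
Decompose h/1: L =?= T.
Bind L := T; substituting into the remaining equation gives: plus(T, tup(7, zero, T)) =?= plus(c, Y1).
Decompose plus/2: T =?= c,  tup(7, zero, T) =?= Y1.
Bind T := c; substituting into the remaining equation gives: tup(7, zero, c) =?= Y1. Substituting into the earlier binding gives L := c.
Bind Y1 := tup(7, zero, c).
MGU = { L -> c, T -> c, Y1 -> tup(7, zero, c) }, so Y1 -> tup(7, zero, c).

tup(7, zero, c)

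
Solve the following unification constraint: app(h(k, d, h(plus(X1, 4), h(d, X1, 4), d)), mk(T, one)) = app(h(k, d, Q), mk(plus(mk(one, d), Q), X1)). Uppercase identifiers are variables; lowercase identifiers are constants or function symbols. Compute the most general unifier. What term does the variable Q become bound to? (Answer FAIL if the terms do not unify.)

Decompose app/2: h(k, d, h(plus(X1, 4), h(d, X1, 4), d)) = h(k, d, Q),  mk(T, one) = mk(plus(mk(one, d), Q), X1).
Decompose h/3: k = k,  d = d,  h(plus(X1, 4), h(d, X1, 4), d) = Q.
Delete trivial equation k = k.
Delete trivial equation d = d.
Bind Q := h(plus(X1, 4), h(d, X1, 4), d); substituting into the remaining equation gives: mk(T, one) = mk(plus(mk(one, d), h(plus(X1, 4), h(d, X1, 4), d)), X1).
Decompose mk/2: T = plus(mk(one, d), h(plus(X1, 4), h(d, X1, 4), d)),  one = X1.
Bind T := plus(mk(one, d), h(plus(X1, 4), h(d, X1, 4), d)); no other remaining equation mentions T.
Bind X1 := one. Substituting into the earlier bindings gives Q := h(plus(one, 4), h(d, one, 4), d), T := plus(mk(one, d), h(plus(one, 4), h(d, one, 4), d)).
MGU = { Q -> h(plus(one, 4), h(d, one, 4), d), T -> plus(mk(one, d), h(plus(one, 4), h(d, one, 4), d)), X1 -> one }, so Q -> h(plus(one, 4), h(d, one, 4), d).

h(plus(one, 4), h(d, one, 4), d)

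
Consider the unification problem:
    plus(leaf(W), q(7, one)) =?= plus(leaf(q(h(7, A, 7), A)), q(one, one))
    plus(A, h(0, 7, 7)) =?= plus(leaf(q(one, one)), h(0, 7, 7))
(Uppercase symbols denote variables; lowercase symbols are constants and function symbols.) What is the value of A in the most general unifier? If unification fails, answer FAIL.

FAIL

Decompose plus/2: leaf(W) =?= leaf(q(h(7, A, 7), A)),  q(7, one) =?= q(one, one).
Decompose leaf/1: W =?= q(h(7, A, 7), A).
Bind W := q(h(7, A, 7), A); no other remaining equation mentions W.
Decompose q/2: 7 =?= one,  one =?= one.
Clash: constants 7 and one differ; no unifier exists.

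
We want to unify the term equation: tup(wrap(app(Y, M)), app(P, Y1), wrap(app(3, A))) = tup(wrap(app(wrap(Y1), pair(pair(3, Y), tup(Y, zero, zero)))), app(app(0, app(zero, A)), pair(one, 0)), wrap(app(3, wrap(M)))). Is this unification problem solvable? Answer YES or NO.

YES

Decompose tup/3: wrap(app(Y, M)) = wrap(app(wrap(Y1), pair(pair(3, Y), tup(Y, zero, zero)))),  app(P, Y1) = app(app(0, app(zero, A)), pair(one, 0)),  wrap(app(3, A)) = wrap(app(3, wrap(M))).
Decompose wrap/1: app(Y, M) = app(wrap(Y1), pair(pair(3, Y), tup(Y, zero, zero))).
Decompose app/2: Y = wrap(Y1),  M = pair(pair(3, Y), tup(Y, zero, zero)).
Bind Y := wrap(Y1); substituting into the one remaining equation that mentions Y gives: M = pair(pair(3, wrap(Y1)), tup(wrap(Y1), zero, zero)).
Bind M := pair(pair(3, wrap(Y1)), tup(wrap(Y1), zero, zero)); substituting into the one remaining equation that mentions M gives: wrap(app(3, A)) = wrap(app(3, wrap(pair(pair(3, wrap(Y1)), tup(wrap(Y1), zero, zero))))).
Decompose app/2: P = app(0, app(zero, A)),  Y1 = pair(one, 0).
Bind P := app(0, app(zero, A)); no other remaining equation mentions P.
Bind Y1 := pair(one, 0); substituting into the remaining equation gives: wrap(app(3, A)) = wrap(app(3, wrap(pair(pair(3, wrap(pair(one, 0))), tup(wrap(pair(one, 0)), zero, zero))))). Substituting into the earlier bindings gives Y := wrap(pair(one, 0)), M := pair(pair(3, wrap(pair(one, 0))), tup(wrap(pair(one, 0)), zero, zero)).
Decompose wrap/1: app(3, A) = app(3, wrap(pair(pair(3, wrap(pair(one, 0))), tup(wrap(pair(one, 0)), zero, zero)))).
Decompose app/2: 3 = 3,  A = wrap(pair(pair(3, wrap(pair(one, 0))), tup(wrap(pair(one, 0)), zero, zero))).
Delete trivial equation 3 = 3.
Bind A := wrap(pair(pair(3, wrap(pair(one, 0))), tup(wrap(pair(one, 0)), zero, zero))). Substituting into the earlier binding gives P := app(0, app(zero, wrap(pair(pair(3, wrap(pair(one, 0))), tup(wrap(pair(one, 0)), zero, zero))))).
No equations remain and no clash or occurs-check failure arose, so a unifier exists.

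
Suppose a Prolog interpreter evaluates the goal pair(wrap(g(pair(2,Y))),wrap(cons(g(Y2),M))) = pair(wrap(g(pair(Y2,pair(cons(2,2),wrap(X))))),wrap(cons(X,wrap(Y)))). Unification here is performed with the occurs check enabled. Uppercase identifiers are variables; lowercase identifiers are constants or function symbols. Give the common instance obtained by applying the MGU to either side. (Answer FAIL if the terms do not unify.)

pair(wrap(g(pair(2,pair(cons(2,2),wrap(g(2)))))),wrap(cons(g(2),wrap(pair(cons(2,2),wrap(g(2)))))))

Decompose pair/2: wrap(g(pair(2,Y))) = wrap(g(pair(Y2,pair(cons(2,2),wrap(X))))),  wrap(cons(g(Y2),M)) = wrap(cons(X,wrap(Y))).
Decompose wrap/1: g(pair(2,Y)) = g(pair(Y2,pair(cons(2,2),wrap(X)))).
Decompose g/1: pair(2,Y) = pair(Y2,pair(cons(2,2),wrap(X))).
Decompose pair/2: 2 = Y2,  Y = pair(cons(2,2),wrap(X)).
Bind Y2 := 2; substituting into the one remaining equation that mentions Y2 gives: wrap(cons(g(2),M)) = wrap(cons(X,wrap(Y))).
Bind Y := pair(cons(2,2),wrap(X)); substituting into the remaining equation gives: wrap(cons(g(2),M)) = wrap(cons(X,wrap(pair(cons(2,2),wrap(X))))).
Decompose wrap/1: cons(g(2),M) = cons(X,wrap(pair(cons(2,2),wrap(X)))).
Decompose cons/2: g(2) = X,  M = wrap(pair(cons(2,2),wrap(X))).
Bind X := g(2); substituting into the remaining equation gives: M = wrap(pair(cons(2,2),wrap(g(2)))). Substituting into the earlier binding gives Y := pair(cons(2,2),wrap(g(2))).
Bind M := wrap(pair(cons(2,2),wrap(g(2)))).
Applying the MGU to either side gives pair(wrap(g(pair(2,pair(cons(2,2),wrap(g(2)))))),wrap(cons(g(2),wrap(pair(cons(2,2),wrap(g(2))))))).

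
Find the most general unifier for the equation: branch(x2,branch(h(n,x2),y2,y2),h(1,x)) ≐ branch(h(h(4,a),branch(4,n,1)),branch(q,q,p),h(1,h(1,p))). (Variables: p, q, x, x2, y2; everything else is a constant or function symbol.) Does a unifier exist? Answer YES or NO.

Decompose branch/3: x2 ≐ h(h(4,a),branch(4,n,1)),  branch(h(n,x2),y2,y2) ≐ branch(q,q,p),  h(1,x) ≐ h(1,h(1,p)).
Bind x2 := h(h(4,a),branch(4,n,1)); substituting into the one remaining equation that mentions x2 gives: branch(h(n,h(h(4,a),branch(4,n,1))),y2,y2) ≐ branch(q,q,p).
Decompose branch/3: h(n,h(h(4,a),branch(4,n,1))) ≐ q,  y2 ≐ q,  y2 ≐ p.
Bind q := h(n,h(h(4,a),branch(4,n,1))); substituting into the one remaining equation that mentions q gives: y2 ≐ h(n,h(h(4,a),branch(4,n,1))).
Bind y2 := h(n,h(h(4,a),branch(4,n,1))); substituting into the one remaining equation that mentions y2 gives: h(n,h(h(4,a),branch(4,n,1))) ≐ p.
Bind p := h(n,h(h(4,a),branch(4,n,1))); substituting into the remaining equation gives: h(1,x) ≐ h(1,h(1,h(n,h(h(4,a),branch(4,n,1))))).
Decompose h/2: 1 ≐ 1,  x ≐ h(1,h(n,h(h(4,a),branch(4,n,1)))).
Delete trivial equation 1 ≐ 1.
Bind x := h(1,h(n,h(h(4,a),branch(4,n,1)))).
No equations remain and no clash or occurs-check failure arose, so a unifier exists.

YES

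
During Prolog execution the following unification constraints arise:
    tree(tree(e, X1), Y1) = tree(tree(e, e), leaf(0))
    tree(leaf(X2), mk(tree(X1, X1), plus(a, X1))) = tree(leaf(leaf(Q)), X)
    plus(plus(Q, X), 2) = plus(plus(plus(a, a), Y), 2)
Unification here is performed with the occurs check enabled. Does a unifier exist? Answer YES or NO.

YES

Decompose tree/2: tree(e, X1) = tree(e, e),  Y1 = leaf(0).
Decompose tree/2: e = e,  X1 = e.
Delete trivial equation e = e.
Bind X1 := e; substituting into the one remaining equation that mentions X1 gives: tree(leaf(X2), mk(tree(e, e), plus(a, e))) = tree(leaf(leaf(Q)), X).
Bind Y1 := leaf(0); no other remaining equation mentions Y1.
Decompose tree/2: leaf(X2) = leaf(leaf(Q)),  mk(tree(e, e), plus(a, e)) = X.
Decompose leaf/1: X2 = leaf(Q).
Bind X2 := leaf(Q); no other remaining equation mentions X2.
Bind X := mk(tree(e, e), plus(a, e)); substituting into the remaining equation gives: plus(plus(Q, mk(tree(e, e), plus(a, e))), 2) = plus(plus(plus(a, a), Y), 2).
Decompose plus/2: plus(Q, mk(tree(e, e), plus(a, e))) = plus(plus(a, a), Y),  2 = 2.
Decompose plus/2: Q = plus(a, a),  mk(tree(e, e), plus(a, e)) = Y.
Bind Q := plus(a, a); no other remaining equation mentions Q. Substituting into the earlier binding gives X2 := leaf(plus(a, a)).
Bind Y := mk(tree(e, e), plus(a, e)); no other remaining equation mentions Y.
Delete trivial equation 2 = 2.
No equations remain and no clash or occurs-check failure arose, so a unifier exists.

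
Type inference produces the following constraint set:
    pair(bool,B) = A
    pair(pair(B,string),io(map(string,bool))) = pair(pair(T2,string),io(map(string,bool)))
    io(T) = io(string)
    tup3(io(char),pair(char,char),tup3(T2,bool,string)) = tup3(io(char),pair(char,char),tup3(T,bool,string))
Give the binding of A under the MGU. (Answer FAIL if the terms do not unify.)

pair(bool,string)

Bind A := pair(bool,B); no other remaining equation mentions A.
Decompose pair/2: pair(B,string) = pair(T2,string),  io(map(string,bool)) = io(map(string,bool)).
Decompose pair/2: B = T2,  string = string.
Bind B := T2; no other remaining equation mentions B. Substituting into the earlier binding gives A := pair(bool,T2).
Delete trivial equation string = string.
Delete trivial equation io(map(string,bool)) = io(map(string,bool)).
Decompose io/1: T = string.
Bind T := string; substituting into the remaining equation gives: tup3(io(char),pair(char,char),tup3(T2,bool,string)) = tup3(io(char),pair(char,char),tup3(string,bool,string)).
Decompose tup3/3: io(char) = io(char),  pair(char,char) = pair(char,char),  tup3(T2,bool,string) = tup3(string,bool,string).
Delete trivial equation io(char) = io(char).
Delete trivial equation pair(char,char) = pair(char,char).
Decompose tup3/3: T2 = string,  bool = bool,  string = string.
Bind T2 := string; no other remaining equation mentions T2. Substituting into the earlier bindings gives A := pair(bool,string), B := string.
Delete trivial equation bool = bool.
Delete trivial equation string = string.
MGU = { A -> pair(bool,string), B -> string, T -> string, T2 -> string }, so A -> pair(bool,string).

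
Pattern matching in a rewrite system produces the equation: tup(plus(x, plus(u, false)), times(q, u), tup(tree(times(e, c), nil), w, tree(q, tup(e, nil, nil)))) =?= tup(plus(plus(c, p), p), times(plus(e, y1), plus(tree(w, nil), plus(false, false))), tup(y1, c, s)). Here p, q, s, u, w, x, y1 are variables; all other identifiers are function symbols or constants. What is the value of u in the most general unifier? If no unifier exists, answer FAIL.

plus(tree(c, nil), plus(false, false))

Decompose tup/3: plus(x, plus(u, false)) =?= plus(plus(c, p), p),  times(q, u) =?= times(plus(e, y1), plus(tree(w, nil), plus(false, false))),  tup(tree(times(e, c), nil), w, tree(q, tup(e, nil, nil))) =?= tup(y1, c, s).
Decompose plus/2: x =?= plus(c, p),  plus(u, false) =?= p.
Bind x := plus(c, p); no other remaining equation mentions x.
Bind p := plus(u, false); no other remaining equation mentions p. Substituting into the earlier binding gives x := plus(c, plus(u, false)).
Decompose times/2: q =?= plus(e, y1),  u =?= plus(tree(w, nil), plus(false, false)).
Bind q := plus(e, y1); substituting into the one remaining equation that mentions q gives: tup(tree(times(e, c), nil), w, tree(plus(e, y1), tup(e, nil, nil))) =?= tup(y1, c, s).
Bind u := plus(tree(w, nil), plus(false, false)); no other remaining equation mentions u. Substituting into the earlier bindings gives x := plus(c, plus(plus(tree(w, nil), plus(false, false)), false)), p := plus(plus(tree(w, nil), plus(false, false)), false).
Decompose tup/3: tree(times(e, c), nil) =?= y1,  w =?= c,  tree(plus(e, y1), tup(e, nil, nil)) =?= s.
Bind y1 := tree(times(e, c), nil); substituting into the one remaining equation that mentions y1 gives: tree(plus(e, tree(times(e, c), nil)), tup(e, nil, nil)) =?= s. Substituting into the earlier binding gives q := plus(e, tree(times(e, c), nil)).
Bind w := c; no other remaining equation mentions w. Substituting into the earlier bindings gives x := plus(c, plus(plus(tree(c, nil), plus(false, false)), false)), p := plus(plus(tree(c, nil), plus(false, false)), false), u := plus(tree(c, nil), plus(false, false)).
Bind s := tree(plus(e, tree(times(e, c), nil)), tup(e, nil, nil)).
MGU = { x := plus(c, plus(plus(tree(c, nil), plus(false, false)), false)), p := plus(plus(tree(c, nil), plus(false, false)), false), q := plus(e, tree(times(e, c), nil)), u := plus(tree(c, nil), plus(false, false)), y1 := tree(times(e, c), nil), w := c, s := tree(plus(e, tree(times(e, c), nil)), tup(e, nil, nil)) }, so u := plus(tree(c, nil), plus(false, false)).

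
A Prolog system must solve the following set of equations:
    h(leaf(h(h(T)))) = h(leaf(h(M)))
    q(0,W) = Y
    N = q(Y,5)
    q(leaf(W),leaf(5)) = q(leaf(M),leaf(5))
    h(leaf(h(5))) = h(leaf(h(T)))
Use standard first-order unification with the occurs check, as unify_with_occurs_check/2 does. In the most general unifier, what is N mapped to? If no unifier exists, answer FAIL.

Decompose h/1: leaf(h(h(T))) = leaf(h(M)).
Decompose leaf/1: h(h(T)) = h(M).
Decompose h/1: h(T) = M.
Bind M := h(T); substituting into the one remaining equation that mentions M gives: q(leaf(W),leaf(5)) = q(leaf(h(T)),leaf(5)).
Bind Y := q(0,W); substituting into the one remaining equation that mentions Y gives: N = q(q(0,W),5).
Bind N := q(q(0,W),5); no other remaining equation mentions N.
Decompose q/2: leaf(W) = leaf(h(T)),  leaf(5) = leaf(5).
Decompose leaf/1: W = h(T).
Bind W := h(T); no other remaining equation mentions W. Substituting into the earlier bindings gives Y := q(0,h(T)), N := q(q(0,h(T)),5).
Delete trivial equation leaf(5) = leaf(5).
Decompose h/1: leaf(h(5)) = leaf(h(T)).
Decompose leaf/1: h(5) = h(T).
Decompose h/1: 5 = T.
Bind T := 5. Substituting into the earlier bindings gives M := h(5), Y := q(0,h(5)), N := q(q(0,h(5)),5), W := h(5).
MGU = { M = h(5), Y = q(0,h(5)), N = q(q(0,h(5)),5), W = h(5), T = 5 }, so N = q(q(0,h(5)),5).

q(q(0,h(5)),5)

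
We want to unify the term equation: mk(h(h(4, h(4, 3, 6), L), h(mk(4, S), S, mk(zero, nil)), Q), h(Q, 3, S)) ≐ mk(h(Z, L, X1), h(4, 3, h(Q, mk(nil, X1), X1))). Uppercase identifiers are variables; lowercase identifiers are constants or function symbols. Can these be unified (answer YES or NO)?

YES

Decompose mk/2: h(h(4, h(4, 3, 6), L), h(mk(4, S), S, mk(zero, nil)), Q) ≐ h(Z, L, X1),  h(Q, 3, S) ≐ h(4, 3, h(Q, mk(nil, X1), X1)).
Decompose h/3: h(4, h(4, 3, 6), L) ≐ Z,  h(mk(4, S), S, mk(zero, nil)) ≐ L,  Q ≐ X1.
Bind Z := h(4, h(4, 3, 6), L); no other remaining equation mentions Z.
Bind L := h(mk(4, S), S, mk(zero, nil)); no other remaining equation mentions L. Substituting into the earlier binding gives Z := h(4, h(4, 3, 6), h(mk(4, S), S, mk(zero, nil))).
Bind Q := X1; substituting into the remaining equation gives: h(X1, 3, S) ≐ h(4, 3, h(X1, mk(nil, X1), X1)).
Decompose h/3: X1 ≐ 4,  3 ≐ 3,  S ≐ h(X1, mk(nil, X1), X1).
Bind X1 := 4; substituting into the one remaining equation that mentions X1 gives: S ≐ h(4, mk(nil, 4), 4). Substituting into the earlier binding gives Q := 4.
Delete trivial equation 3 ≐ 3.
Bind S := h(4, mk(nil, 4), 4). Substituting into the earlier bindings gives Z := h(4, h(4, 3, 6), h(mk(4, h(4, mk(nil, 4), 4)), h(4, mk(nil, 4), 4), mk(zero, nil))), L := h(mk(4, h(4, mk(nil, 4), 4)), h(4, mk(nil, 4), 4), mk(zero, nil)).
No equations remain and no clash or occurs-check failure arose, so a unifier exists.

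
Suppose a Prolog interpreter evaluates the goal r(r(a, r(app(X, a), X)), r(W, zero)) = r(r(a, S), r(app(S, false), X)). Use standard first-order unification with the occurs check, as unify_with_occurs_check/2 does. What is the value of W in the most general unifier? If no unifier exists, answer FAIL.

Decompose r/2: r(a, r(app(X, a), X)) = r(a, S),  r(W, zero) = r(app(S, false), X).
Decompose r/2: a = a,  r(app(X, a), X) = S.
Delete trivial equation a = a.
Bind S := r(app(X, a), X); substituting into the remaining equation gives: r(W, zero) = r(app(r(app(X, a), X), false), X).
Decompose r/2: W = app(r(app(X, a), X), false),  zero = X.
Bind W := app(r(app(X, a), X), false); no other remaining equation mentions W.
Bind X := zero. Substituting into the earlier bindings gives S := r(app(zero, a), zero), W := app(r(app(zero, a), zero), false).
MGU = { S ↦ r(app(zero, a), zero), W ↦ app(r(app(zero, a), zero), false), X ↦ zero }, so W ↦ app(r(app(zero, a), zero), false).

app(r(app(zero, a), zero), false)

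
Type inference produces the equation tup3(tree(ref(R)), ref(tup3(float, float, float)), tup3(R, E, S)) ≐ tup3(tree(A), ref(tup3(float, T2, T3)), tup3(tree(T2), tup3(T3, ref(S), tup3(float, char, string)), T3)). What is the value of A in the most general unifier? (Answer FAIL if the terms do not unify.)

Decompose tup3/3: tree(ref(R)) ≐ tree(A),  ref(tup3(float, float, float)) ≐ ref(tup3(float, T2, T3)),  tup3(R, E, S) ≐ tup3(tree(T2), tup3(T3, ref(S), tup3(float, char, string)), T3).
Decompose tree/1: ref(R) ≐ A.
Bind A := ref(R); no other remaining equation mentions A.
Decompose ref/1: tup3(float, float, float) ≐ tup3(float, T2, T3).
Decompose tup3/3: float ≐ float,  float ≐ T2,  float ≐ T3.
Delete trivial equation float ≐ float.
Bind T2 := float; substituting into the one remaining equation that mentions T2 gives: tup3(R, E, S) ≐ tup3(tree(float), tup3(T3, ref(S), tup3(float, char, string)), T3).
Bind T3 := float; substituting into the remaining equation gives: tup3(R, E, S) ≐ tup3(tree(float), tup3(float, ref(S), tup3(float, char, string)), float).
Decompose tup3/3: R ≐ tree(float),  E ≐ tup3(float, ref(S), tup3(float, char, string)),  S ≐ float.
Bind R := tree(float); no other remaining equation mentions R. Substituting into the earlier binding gives A := ref(tree(float)).
Bind E := tup3(float, ref(S), tup3(float, char, string)); no other remaining equation mentions E.
Bind S := float. Substituting into the earlier binding gives E := tup3(float, ref(float), tup3(float, char, string)).
MGU = { A -> ref(tree(float)), T2 -> float, T3 -> float, R -> tree(float), E -> tup3(float, ref(float), tup3(float, char, string)), S -> float }, so A -> ref(tree(float)).

ref(tree(float))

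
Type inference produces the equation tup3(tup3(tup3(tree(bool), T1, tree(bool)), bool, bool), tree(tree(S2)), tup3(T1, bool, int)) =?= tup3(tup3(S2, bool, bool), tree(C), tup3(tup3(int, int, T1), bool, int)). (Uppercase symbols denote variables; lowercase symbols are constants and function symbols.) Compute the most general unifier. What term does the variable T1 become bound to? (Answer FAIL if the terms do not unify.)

Decompose tup3/3: tup3(tup3(tree(bool), T1, tree(bool)), bool, bool) =?= tup3(S2, bool, bool),  tree(tree(S2)) =?= tree(C),  tup3(T1, bool, int) =?= tup3(tup3(int, int, T1), bool, int).
Decompose tup3/3: tup3(tree(bool), T1, tree(bool)) =?= S2,  bool =?= bool,  bool =?= bool.
Bind S2 := tup3(tree(bool), T1, tree(bool)); substituting into the one remaining equation that mentions S2 gives: tree(tree(tup3(tree(bool), T1, tree(bool)))) =?= tree(C).
Delete trivial equation bool =?= bool.
Delete trivial equation bool =?= bool.
Decompose tree/1: tree(tup3(tree(bool), T1, tree(bool))) =?= C.
Bind C := tree(tup3(tree(bool), T1, tree(bool))); no other remaining equation mentions C.
Decompose tup3/3: T1 =?= tup3(int, int, T1),  bool =?= bool,  int =?= int.
Occurs check fails: T1 occurs in tup3(int, int, T1); the equation T1 =?= tup3(int, int, T1) has no finite solution.

FAIL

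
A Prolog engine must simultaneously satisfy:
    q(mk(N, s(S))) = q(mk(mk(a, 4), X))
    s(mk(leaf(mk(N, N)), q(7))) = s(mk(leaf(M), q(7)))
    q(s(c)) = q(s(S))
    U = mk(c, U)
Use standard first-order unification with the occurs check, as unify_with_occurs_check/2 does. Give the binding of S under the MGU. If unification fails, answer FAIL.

Decompose q/1: mk(N, s(S)) = mk(mk(a, 4), X).
Decompose mk/2: N = mk(a, 4),  s(S) = X.
Bind N := mk(a, 4); substituting into the one remaining equation that mentions N gives: s(mk(leaf(mk(mk(a, 4), mk(a, 4))), q(7))) = s(mk(leaf(M), q(7))).
Bind X := s(S); no other remaining equation mentions X.
Decompose s/1: mk(leaf(mk(mk(a, 4), mk(a, 4))), q(7)) = mk(leaf(M), q(7)).
Decompose mk/2: leaf(mk(mk(a, 4), mk(a, 4))) = leaf(M),  q(7) = q(7).
Decompose leaf/1: mk(mk(a, 4), mk(a, 4)) = M.
Bind M := mk(mk(a, 4), mk(a, 4)); no other remaining equation mentions M.
Delete trivial equation q(7) = q(7).
Decompose q/1: s(c) = s(S).
Decompose s/1: c = S.
Bind S := c; no other remaining equation mentions S. Substituting into the earlier binding gives X := s(c).
Occurs check fails: U occurs in mk(c, U); the equation U = mk(c, U) has no finite solution.

FAIL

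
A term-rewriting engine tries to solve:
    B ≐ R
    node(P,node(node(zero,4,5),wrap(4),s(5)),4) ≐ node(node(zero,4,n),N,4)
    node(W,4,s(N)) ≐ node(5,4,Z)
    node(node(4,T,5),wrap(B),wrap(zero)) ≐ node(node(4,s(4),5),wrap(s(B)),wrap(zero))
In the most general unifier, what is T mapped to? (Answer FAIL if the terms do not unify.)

Bind B := R; substituting into the one remaining equation that mentions B gives: node(node(4,T,5),wrap(R),wrap(zero)) ≐ node(node(4,s(4),5),wrap(s(R)),wrap(zero)).
Decompose node/3: P ≐ node(zero,4,n),  node(node(zero,4,5),wrap(4),s(5)) ≐ N,  4 ≐ 4.
Bind P := node(zero,4,n); no other remaining equation mentions P.
Bind N := node(node(zero,4,5),wrap(4),s(5)); substituting into the one remaining equation that mentions N gives: node(W,4,s(node(node(zero,4,5),wrap(4),s(5)))) ≐ node(5,4,Z).
Delete trivial equation 4 ≐ 4.
Decompose node/3: W ≐ 5,  4 ≐ 4,  s(node(node(zero,4,5),wrap(4),s(5))) ≐ Z.
Bind W := 5; no other remaining equation mentions W.
Delete trivial equation 4 ≐ 4.
Bind Z := s(node(node(zero,4,5),wrap(4),s(5))); no other remaining equation mentions Z.
Decompose node/3: node(4,T,5) ≐ node(4,s(4),5),  wrap(R) ≐ wrap(s(R)),  wrap(zero) ≐ wrap(zero).
Decompose node/3: 4 ≐ 4,  T ≐ s(4),  5 ≐ 5.
Delete trivial equation 4 ≐ 4.
Bind T := s(4); no other remaining equation mentions T.
Delete trivial equation 5 ≐ 5.
Decompose wrap/1: R ≐ s(R).
Occurs check fails: R occurs in s(R); the equation R ≐ s(R) has no finite solution.

FAIL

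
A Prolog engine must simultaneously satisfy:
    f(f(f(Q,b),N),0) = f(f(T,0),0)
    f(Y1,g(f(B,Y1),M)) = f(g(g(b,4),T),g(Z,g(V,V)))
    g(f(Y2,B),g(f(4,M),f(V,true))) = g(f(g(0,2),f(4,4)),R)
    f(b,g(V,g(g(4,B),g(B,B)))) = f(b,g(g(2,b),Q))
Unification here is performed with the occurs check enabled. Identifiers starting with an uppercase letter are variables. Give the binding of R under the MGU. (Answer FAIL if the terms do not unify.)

g(f(4,g(g(2,b),g(2,b))),f(g(2,b),true))

Decompose f/2: f(f(Q,b),N) = f(T,0),  0 = 0.
Decompose f/2: f(Q,b) = T,  N = 0.
Bind T := f(Q,b); substituting into the one remaining equation that mentions T gives: f(Y1,g(f(B,Y1),M)) = f(g(g(b,4),f(Q,b)),g(Z,g(V,V))).
Bind N := 0; no other remaining equation mentions N.
Delete trivial equation 0 = 0.
Decompose f/2: Y1 = g(g(b,4),f(Q,b)),  g(f(B,Y1),M) = g(Z,g(V,V)).
Bind Y1 := g(g(b,4),f(Q,b)); substituting into the one remaining equation that mentions Y1 gives: g(f(B,g(g(b,4),f(Q,b))),M) = g(Z,g(V,V)).
Decompose g/2: f(B,g(g(b,4),f(Q,b))) = Z,  M = g(V,V).
Bind Z := f(B,g(g(b,4),f(Q,b))); no other remaining equation mentions Z.
Bind M := g(V,V); substituting into the one remaining equation that mentions M gives: g(f(Y2,B),g(f(4,g(V,V)),f(V,true))) = g(f(g(0,2),f(4,4)),R).
Decompose g/2: f(Y2,B) = f(g(0,2),f(4,4)),  g(f(4,g(V,V)),f(V,true)) = R.
Decompose f/2: Y2 = g(0,2),  B = f(4,4).
Bind Y2 := g(0,2); no other remaining equation mentions Y2.
Bind B := f(4,4); substituting into the one remaining equation that mentions B gives: f(b,g(V,g(g(4,f(4,4)),g(f(4,4),f(4,4))))) = f(b,g(g(2,b),Q)). Substituting into the earlier binding gives Z := f(f(4,4),g(g(b,4),f(Q,b))).
Bind R := g(f(4,g(V,V)),f(V,true)); no other remaining equation mentions R.
Decompose f/2: b = b,  g(V,g(g(4,f(4,4)),g(f(4,4),f(4,4)))) = g(g(2,b),Q).
Delete trivial equation b = b.
Decompose g/2: V = g(2,b),  g(g(4,f(4,4)),g(f(4,4),f(4,4))) = Q.
Bind V := g(2,b); no other remaining equation mentions V. Substituting into the earlier bindings gives M := g(g(2,b),g(2,b)), R := g(f(4,g(g(2,b),g(2,b))),f(g(2,b),true)).
Bind Q := g(g(4,f(4,4)),g(f(4,4),f(4,4))). Substituting into the earlier bindings gives T := f(g(g(4,f(4,4)),g(f(4,4),f(4,4))),b), Y1 := g(g(b,4),f(g(g(4,f(4,4)),g(f(4,4),f(4,4))),b)), Z := f(f(4,4),g(g(b,4),f(g(g(4,f(4,4)),g(f(4,4),f(4,4))),b))).
MGU = { T ↦ f(g(g(4,f(4,4)),g(f(4,4),f(4,4))),b), N ↦ 0, Y1 ↦ g(g(b,4),f(g(g(4,f(4,4)),g(f(4,4),f(4,4))),b)), Z ↦ f(f(4,4),g(g(b,4),f(g(g(4,f(4,4)),g(f(4,4),f(4,4))),b))), M ↦ g(g(2,b),g(2,b)), Y2 ↦ g(0,2), B ↦ f(4,4), R ↦ g(f(4,g(g(2,b),g(2,b))),f(g(2,b),true)), V ↦ g(2,b), Q ↦ g(g(4,f(4,4)),g(f(4,4),f(4,4))) }, so R ↦ g(f(4,g(g(2,b),g(2,b))),f(g(2,b),true)).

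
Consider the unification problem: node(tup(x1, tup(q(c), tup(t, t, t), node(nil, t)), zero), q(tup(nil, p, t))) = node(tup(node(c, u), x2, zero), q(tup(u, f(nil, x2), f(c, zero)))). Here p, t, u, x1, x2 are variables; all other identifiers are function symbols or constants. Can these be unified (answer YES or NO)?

YES

Decompose node/2: tup(x1, tup(q(c), tup(t, t, t), node(nil, t)), zero) = tup(node(c, u), x2, zero),  q(tup(nil, p, t)) = q(tup(u, f(nil, x2), f(c, zero))).
Decompose tup/3: x1 = node(c, u),  tup(q(c), tup(t, t, t), node(nil, t)) = x2,  zero = zero.
Bind x1 := node(c, u); no other remaining equation mentions x1.
Bind x2 := tup(q(c), tup(t, t, t), node(nil, t)); substituting into the one remaining equation that mentions x2 gives: q(tup(nil, p, t)) = q(tup(u, f(nil, tup(q(c), tup(t, t, t), node(nil, t))), f(c, zero))).
Delete trivial equation zero = zero.
Decompose q/1: tup(nil, p, t) = tup(u, f(nil, tup(q(c), tup(t, t, t), node(nil, t))), f(c, zero)).
Decompose tup/3: nil = u,  p = f(nil, tup(q(c), tup(t, t, t), node(nil, t))),  t = f(c, zero).
Bind u := nil; no other remaining equation mentions u. Substituting into the earlier binding gives x1 := node(c, nil).
Bind p := f(nil, tup(q(c), tup(t, t, t), node(nil, t))); no other remaining equation mentions p.
Bind t := f(c, zero). Substituting into the earlier bindings gives x2 := tup(q(c), tup(f(c, zero), f(c, zero), f(c, zero)), node(nil, f(c, zero))), p := f(nil, tup(q(c), tup(f(c, zero), f(c, zero), f(c, zero)), node(nil, f(c, zero)))).
No equations remain and no clash or occurs-check failure arose, so a unifier exists.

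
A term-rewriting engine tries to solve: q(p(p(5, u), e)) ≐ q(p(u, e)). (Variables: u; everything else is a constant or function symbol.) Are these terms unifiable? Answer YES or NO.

NO

Decompose q/1: p(p(5, u), e) ≐ p(u, e).
Decompose p/2: p(5, u) ≐ u,  e ≐ e.
Occurs check fails: u occurs in p(5, u); the equation u ≐ p(5, u) has no finite solution.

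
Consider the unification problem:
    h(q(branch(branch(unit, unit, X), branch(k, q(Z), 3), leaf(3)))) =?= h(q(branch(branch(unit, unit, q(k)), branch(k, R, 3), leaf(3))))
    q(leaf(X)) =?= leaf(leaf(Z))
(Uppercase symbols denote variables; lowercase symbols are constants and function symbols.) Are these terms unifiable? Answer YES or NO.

NO

Decompose h/1: q(branch(branch(unit, unit, X), branch(k, q(Z), 3), leaf(3))) =?= q(branch(branch(unit, unit, q(k)), branch(k, R, 3), leaf(3))).
Decompose q/1: branch(branch(unit, unit, X), branch(k, q(Z), 3), leaf(3)) =?= branch(branch(unit, unit, q(k)), branch(k, R, 3), leaf(3)).
Decompose branch/3: branch(unit, unit, X) =?= branch(unit, unit, q(k)),  branch(k, q(Z), 3) =?= branch(k, R, 3),  leaf(3) =?= leaf(3).
Decompose branch/3: unit =?= unit,  unit =?= unit,  X =?= q(k).
Delete trivial equation unit =?= unit.
Delete trivial equation unit =?= unit.
Bind X := q(k); substituting into the one remaining equation that mentions X gives: q(leaf(q(k))) =?= leaf(leaf(Z)).
Decompose branch/3: k =?= k,  q(Z) =?= R,  3 =?= 3.
Delete trivial equation k =?= k.
Bind R := q(Z); no other remaining equation mentions R.
Delete trivial equation 3 =?= 3.
Delete trivial equation leaf(3) =?= leaf(3).
Clash: head symbols differ (q/1 vs leaf/1); no unifier exists.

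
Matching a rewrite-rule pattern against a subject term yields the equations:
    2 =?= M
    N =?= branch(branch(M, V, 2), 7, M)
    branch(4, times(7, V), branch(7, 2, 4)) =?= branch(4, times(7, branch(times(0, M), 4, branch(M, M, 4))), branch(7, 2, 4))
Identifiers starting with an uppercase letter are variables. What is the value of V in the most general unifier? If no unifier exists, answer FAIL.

Bind M := 2; substituting into the remaining equations gives: N =?= branch(branch(2, V, 2), 7, 2),  branch(4, times(7, V), branch(7, 2, 4)) =?= branch(4, times(7, branch(times(0, 2), 4, branch(2, 2, 4))), branch(7, 2, 4)).
Bind N := branch(branch(2, V, 2), 7, 2); no other remaining equation mentions N.
Decompose branch/3: 4 =?= 4,  times(7, V) =?= times(7, branch(times(0, 2), 4, branch(2, 2, 4))),  branch(7, 2, 4) =?= branch(7, 2, 4).
Delete trivial equation 4 =?= 4.
Decompose times/2: 7 =?= 7,  V =?= branch(times(0, 2), 4, branch(2, 2, 4)).
Delete trivial equation 7 =?= 7.
Bind V := branch(times(0, 2), 4, branch(2, 2, 4)); no other remaining equation mentions V. Substituting into the earlier binding gives N := branch(branch(2, branch(times(0, 2), 4, branch(2, 2, 4)), 2), 7, 2).
Delete trivial equation branch(7, 2, 4) =?= branch(7, 2, 4).
MGU = { M := 2, N := branch(branch(2, branch(times(0, 2), 4, branch(2, 2, 4)), 2), 7, 2), V := branch(times(0, 2), 4, branch(2, 2, 4)) }, so V := branch(times(0, 2), 4, branch(2, 2, 4)).

branch(times(0, 2), 4, branch(2, 2, 4))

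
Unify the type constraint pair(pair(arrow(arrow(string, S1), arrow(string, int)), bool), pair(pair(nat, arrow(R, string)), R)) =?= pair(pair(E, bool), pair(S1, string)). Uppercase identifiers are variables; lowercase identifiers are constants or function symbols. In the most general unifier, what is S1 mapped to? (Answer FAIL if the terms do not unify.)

pair(nat, arrow(string, string))

Decompose pair/2: pair(arrow(arrow(string, S1), arrow(string, int)), bool) =?= pair(E, bool),  pair(pair(nat, arrow(R, string)), R) =?= pair(S1, string).
Decompose pair/2: arrow(arrow(string, S1), arrow(string, int)) =?= E,  bool =?= bool.
Bind E := arrow(arrow(string, S1), arrow(string, int)); no other remaining equation mentions E.
Delete trivial equation bool =?= bool.
Decompose pair/2: pair(nat, arrow(R, string)) =?= S1,  R =?= string.
Bind S1 := pair(nat, arrow(R, string)); no other remaining equation mentions S1. Substituting into the earlier binding gives E := arrow(arrow(string, pair(nat, arrow(R, string))), arrow(string, int)).
Bind R := string. Substituting into the earlier bindings gives E := arrow(arrow(string, pair(nat, arrow(string, string))), arrow(string, int)), S1 := pair(nat, arrow(string, string)).
MGU = { E -> arrow(arrow(string, pair(nat, arrow(string, string))), arrow(string, int)), S1 -> pair(nat, arrow(string, string)), R -> string }, so S1 -> pair(nat, arrow(string, string)).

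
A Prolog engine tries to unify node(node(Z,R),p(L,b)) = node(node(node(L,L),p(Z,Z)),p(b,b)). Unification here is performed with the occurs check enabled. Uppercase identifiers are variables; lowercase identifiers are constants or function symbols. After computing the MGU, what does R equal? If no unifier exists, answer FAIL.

Decompose node/2: node(Z,R) = node(node(L,L),p(Z,Z)),  p(L,b) = p(b,b).
Decompose node/2: Z = node(L,L),  R = p(Z,Z).
Bind Z := node(L,L); substituting into the one remaining equation that mentions Z gives: R = p(node(L,L),node(L,L)).
Bind R := p(node(L,L),node(L,L)); no other remaining equation mentions R.
Decompose p/2: L = b,  b = b.
Bind L := b; no other remaining equation mentions L. Substituting into the earlier bindings gives Z := node(b,b), R := p(node(b,b),node(b,b)).
Delete trivial equation b = b.
MGU = { Z ↦ node(b,b), R ↦ p(node(b,b),node(b,b)), L ↦ b }, so R ↦ p(node(b,b),node(b,b)).

p(node(b,b),node(b,b))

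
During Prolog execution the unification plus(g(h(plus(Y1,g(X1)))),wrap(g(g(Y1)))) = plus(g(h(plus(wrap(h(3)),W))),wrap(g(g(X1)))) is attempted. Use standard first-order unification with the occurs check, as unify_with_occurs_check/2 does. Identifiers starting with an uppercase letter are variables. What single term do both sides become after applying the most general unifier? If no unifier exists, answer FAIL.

Decompose plus/2: g(h(plus(Y1,g(X1)))) = g(h(plus(wrap(h(3)),W))),  wrap(g(g(Y1))) = wrap(g(g(X1))).
Decompose g/1: h(plus(Y1,g(X1))) = h(plus(wrap(h(3)),W)).
Decompose h/1: plus(Y1,g(X1)) = plus(wrap(h(3)),W).
Decompose plus/2: Y1 = wrap(h(3)),  g(X1) = W.
Bind Y1 := wrap(h(3)); substituting into the one remaining equation that mentions Y1 gives: wrap(g(g(wrap(h(3))))) = wrap(g(g(X1))).
Bind W := g(X1); no other remaining equation mentions W.
Decompose wrap/1: g(g(wrap(h(3)))) = g(g(X1)).
Decompose g/1: g(wrap(h(3))) = g(X1).
Decompose g/1: wrap(h(3)) = X1.
Bind X1 := wrap(h(3)). Substituting into the earlier binding gives W := g(wrap(h(3))).
Applying the MGU to either side gives plus(g(h(plus(wrap(h(3)),g(wrap(h(3)))))),wrap(g(g(wrap(h(3)))))).

plus(g(h(plus(wrap(h(3)),g(wrap(h(3)))))),wrap(g(g(wrap(h(3))))))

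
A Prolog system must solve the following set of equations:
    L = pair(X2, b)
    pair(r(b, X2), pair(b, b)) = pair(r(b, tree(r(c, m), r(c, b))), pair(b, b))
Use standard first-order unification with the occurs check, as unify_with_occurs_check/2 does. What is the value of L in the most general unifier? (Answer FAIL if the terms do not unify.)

pair(tree(r(c, m), r(c, b)), b)

Bind L := pair(X2, b); no other remaining equation mentions L.
Decompose pair/2: r(b, X2) = r(b, tree(r(c, m), r(c, b))),  pair(b, b) = pair(b, b).
Decompose r/2: b = b,  X2 = tree(r(c, m), r(c, b)).
Delete trivial equation b = b.
Bind X2 := tree(r(c, m), r(c, b)); no other remaining equation mentions X2. Substituting into the earlier binding gives L := pair(tree(r(c, m), r(c, b)), b).
Delete trivial equation pair(b, b) = pair(b, b).
MGU = { L -> pair(tree(r(c, m), r(c, b)), b), X2 -> tree(r(c, m), r(c, b)) }, so L -> pair(tree(r(c, m), r(c, b)), b).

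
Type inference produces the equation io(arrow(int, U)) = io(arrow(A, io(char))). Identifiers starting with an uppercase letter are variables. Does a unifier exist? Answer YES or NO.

YES

Decompose io/1: arrow(int, U) = arrow(A, io(char)).
Decompose arrow/2: int = A,  U = io(char).
Bind A := int; no other remaining equation mentions A.
Bind U := io(char).
No equations remain and no clash or occurs-check failure arose, so a unifier exists.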